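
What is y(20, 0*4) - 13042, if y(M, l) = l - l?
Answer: -13042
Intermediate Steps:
y(M, l) = 0
y(20, 0*4) - 13042 = 0 - 13042 = -13042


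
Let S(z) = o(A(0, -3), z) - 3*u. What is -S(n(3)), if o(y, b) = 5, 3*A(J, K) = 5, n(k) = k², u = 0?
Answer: -5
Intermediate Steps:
A(J, K) = 5/3 (A(J, K) = (⅓)*5 = 5/3)
S(z) = 5 (S(z) = 5 - 3*0 = 5 + 0 = 5)
-S(n(3)) = -1*5 = -5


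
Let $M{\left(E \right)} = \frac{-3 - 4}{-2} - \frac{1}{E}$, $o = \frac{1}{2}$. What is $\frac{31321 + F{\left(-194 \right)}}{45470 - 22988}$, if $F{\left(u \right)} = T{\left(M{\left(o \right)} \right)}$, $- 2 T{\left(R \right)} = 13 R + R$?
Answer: $\frac{62621}{44964} \approx 1.3927$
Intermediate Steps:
$o = \frac{1}{2} \approx 0.5$
$M{\left(E \right)} = \frac{7}{2} - \frac{1}{E}$ ($M{\left(E \right)} = \left(-7\right) \left(- \frac{1}{2}\right) - \frac{1}{E} = \frac{7}{2} - \frac{1}{E}$)
$T{\left(R \right)} = - 7 R$ ($T{\left(R \right)} = - \frac{13 R + R}{2} = - \frac{14 R}{2} = - 7 R$)
$F{\left(u \right)} = - \frac{21}{2}$ ($F{\left(u \right)} = - 7 \left(\frac{7}{2} - \frac{1}{\frac{1}{2}}\right) = - 7 \left(\frac{7}{2} - 2\right) = \left(-7\right) \frac{3}{2} = - \frac{21}{2}$)
$\frac{31321 + F{\left(-194 \right)}}{45470 - 22988} = \frac{31321 - \frac{21}{2}}{45470 - 22988} = \frac{62621}{2 \cdot 22482} = \frac{62621}{2} \cdot \frac{1}{22482} = \frac{62621}{44964}$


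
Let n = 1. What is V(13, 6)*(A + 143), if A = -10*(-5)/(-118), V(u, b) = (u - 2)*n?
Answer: 92532/59 ≈ 1568.3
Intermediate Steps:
V(u, b) = -2 + u (V(u, b) = (u - 2)*1 = (-2 + u)*1 = -2 + u)
A = -25/59 (A = 50*(-1/118) = -25/59 ≈ -0.42373)
V(13, 6)*(A + 143) = (-2 + 13)*(-25/59 + 143) = 11*(8412/59) = 92532/59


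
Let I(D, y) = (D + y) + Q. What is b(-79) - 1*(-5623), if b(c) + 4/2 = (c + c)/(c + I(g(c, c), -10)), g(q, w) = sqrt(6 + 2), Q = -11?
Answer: 7022604/1249 + 79*sqrt(2)/2498 ≈ 5622.6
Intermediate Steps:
g(q, w) = 2*sqrt(2) (g(q, w) = sqrt(8) = 2*sqrt(2))
I(D, y) = -11 + D + y (I(D, y) = (D + y) - 11 = -11 + D + y)
b(c) = -2 + 2*c/(-21 + c + 2*sqrt(2)) (b(c) = -2 + (c + c)/(c + (-11 + 2*sqrt(2) - 10)) = -2 + (2*c)/(c + (-21 + 2*sqrt(2))) = -2 + (2*c)/(-21 + c + 2*sqrt(2)) = -2 + 2*c/(-21 + c + 2*sqrt(2)))
b(-79) - 1*(-5623) = 2*(21 - 2*sqrt(2))/(-21 - 79 + 2*sqrt(2)) - 1*(-5623) = 2*(21 - 2*sqrt(2))/(-100 + 2*sqrt(2)) + 5623 = 5623 + 2*(21 - 2*sqrt(2))/(-100 + 2*sqrt(2))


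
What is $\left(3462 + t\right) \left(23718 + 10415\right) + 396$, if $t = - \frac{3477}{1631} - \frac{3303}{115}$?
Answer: $\frac{21966809540346}{187565} \approx 1.1712 \cdot 10^{8}$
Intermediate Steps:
$t = - \frac{5787048}{187565}$ ($t = \left(-3477\right) \frac{1}{1631} - \frac{3303}{115} = - \frac{3477}{1631} - \frac{3303}{115} = - \frac{5787048}{187565} \approx -30.854$)
$\left(3462 + t\right) \left(23718 + 10415\right) + 396 = \left(3462 - \frac{5787048}{187565}\right) \left(23718 + 10415\right) + 396 = \frac{643562982}{187565} \cdot 34133 + 396 = \frac{21966735264606}{187565} + 396 = \frac{21966809540346}{187565}$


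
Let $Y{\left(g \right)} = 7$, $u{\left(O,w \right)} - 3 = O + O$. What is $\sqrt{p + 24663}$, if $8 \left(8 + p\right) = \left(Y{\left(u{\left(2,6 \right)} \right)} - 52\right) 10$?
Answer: $\frac{\sqrt{98395}}{2} \approx 156.84$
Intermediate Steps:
$u{\left(O,w \right)} = 3 + 2 O$ ($u{\left(O,w \right)} = 3 + \left(O + O\right) = 3 + 2 O$)
$p = - \frac{257}{4}$ ($p = -8 + \frac{\left(7 - 52\right) 10}{8} = -8 + \frac{\left(-45\right) 10}{8} = -8 + \frac{1}{8} \left(-450\right) = -8 - \frac{225}{4} = - \frac{257}{4} \approx -64.25$)
$\sqrt{p + 24663} = \sqrt{- \frac{257}{4} + 24663} = \sqrt{\frac{98395}{4}} = \frac{\sqrt{98395}}{2}$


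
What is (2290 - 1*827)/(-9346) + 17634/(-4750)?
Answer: -85878307/22196750 ≈ -3.8690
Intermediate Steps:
(2290 - 1*827)/(-9346) + 17634/(-4750) = (2290 - 827)*(-1/9346) + 17634*(-1/4750) = 1463*(-1/9346) - 8817/2375 = -1463/9346 - 8817/2375 = -85878307/22196750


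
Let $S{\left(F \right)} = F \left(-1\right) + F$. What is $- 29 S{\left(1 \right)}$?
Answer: $0$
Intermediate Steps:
$S{\left(F \right)} = 0$ ($S{\left(F \right)} = - F + F = 0$)
$- 29 S{\left(1 \right)} = \left(-29\right) 0 = 0$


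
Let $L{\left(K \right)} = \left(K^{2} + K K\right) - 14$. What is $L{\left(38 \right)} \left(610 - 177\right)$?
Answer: $1244442$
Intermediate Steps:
$L{\left(K \right)} = -14 + 2 K^{2}$ ($L{\left(K \right)} = \left(K^{2} + K^{2}\right) - 14 = 2 K^{2} - 14 = -14 + 2 K^{2}$)
$L{\left(38 \right)} \left(610 - 177\right) = \left(-14 + 2 \cdot 38^{2}\right) \left(610 - 177\right) = \left(-14 + 2 \cdot 1444\right) 433 = \left(-14 + 2888\right) 433 = 2874 \cdot 433 = 1244442$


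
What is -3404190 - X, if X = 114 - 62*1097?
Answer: -3336290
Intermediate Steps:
X = -67900 (X = 114 - 68014 = -67900)
-3404190 - X = -3404190 - 1*(-67900) = -3404190 + 67900 = -3336290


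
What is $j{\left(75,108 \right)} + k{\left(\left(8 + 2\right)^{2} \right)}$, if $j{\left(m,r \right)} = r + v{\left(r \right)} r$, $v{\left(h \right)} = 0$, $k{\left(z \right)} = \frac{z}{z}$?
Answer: $109$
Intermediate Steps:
$k{\left(z \right)} = 1$
$j{\left(m,r \right)} = r$ ($j{\left(m,r \right)} = r + 0 r = r + 0 = r$)
$j{\left(75,108 \right)} + k{\left(\left(8 + 2\right)^{2} \right)} = 108 + 1 = 109$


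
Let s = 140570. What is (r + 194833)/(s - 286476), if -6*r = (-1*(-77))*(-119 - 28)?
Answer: -393439/291812 ≈ -1.3483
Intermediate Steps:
r = 3773/2 (r = -(-1*(-77))*(-119 - 28)/6 = -77*(-147)/6 = -1/6*(-11319) = 3773/2 ≈ 1886.5)
(r + 194833)/(s - 286476) = (3773/2 + 194833)/(140570 - 286476) = (393439/2)/(-145906) = (393439/2)*(-1/145906) = -393439/291812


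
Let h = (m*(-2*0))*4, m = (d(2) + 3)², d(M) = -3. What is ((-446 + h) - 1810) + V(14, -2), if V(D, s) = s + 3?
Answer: -2255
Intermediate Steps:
m = 0 (m = (-3 + 3)² = 0² = 0)
h = 0 (h = (0*(-2*0))*4 = (0*0)*4 = 0*4 = 0)
V(D, s) = 3 + s
((-446 + h) - 1810) + V(14, -2) = ((-446 + 0) - 1810) + (3 - 2) = (-446 - 1810) + 1 = -2256 + 1 = -2255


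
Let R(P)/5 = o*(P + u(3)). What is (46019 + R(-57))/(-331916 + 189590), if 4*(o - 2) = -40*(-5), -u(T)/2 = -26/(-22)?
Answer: -37381/173954 ≈ -0.21489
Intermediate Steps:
u(T) = -26/11 (u(T) = -(-52)/(-22) = -(-52)*(-1)/22 = -2*13/11 = -26/11)
o = 52 (o = 2 + (-40*(-5))/4 = 2 + (¼)*200 = 2 + 50 = 52)
R(P) = -6760/11 + 260*P (R(P) = 5*(52*(P - 26/11)) = 5*(52*(-26/11 + P)) = 5*(-1352/11 + 52*P) = -6760/11 + 260*P)
(46019 + R(-57))/(-331916 + 189590) = (46019 + (-6760/11 + 260*(-57)))/(-331916 + 189590) = (46019 + (-6760/11 - 14820))/(-142326) = (46019 - 169780/11)*(-1/142326) = (336429/11)*(-1/142326) = -37381/173954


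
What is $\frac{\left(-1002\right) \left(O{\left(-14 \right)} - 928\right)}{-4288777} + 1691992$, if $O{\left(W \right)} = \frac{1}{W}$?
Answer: $\frac{50796028106995}{30021439} \approx 1.692 \cdot 10^{6}$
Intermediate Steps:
$\frac{\left(-1002\right) \left(O{\left(-14 \right)} - 928\right)}{-4288777} + 1691992 = \frac{\left(-1002\right) \left(\frac{1}{-14} - 928\right)}{-4288777} + 1691992 = - 1002 \left(- \frac{1}{14} - 928\right) \left(- \frac{1}{4288777}\right) + 1691992 = \left(-1002\right) \left(- \frac{12993}{14}\right) \left(- \frac{1}{4288777}\right) + 1691992 = \frac{6509493}{7} \left(- \frac{1}{4288777}\right) + 1691992 = - \frac{6509493}{30021439} + 1691992 = \frac{50796028106995}{30021439}$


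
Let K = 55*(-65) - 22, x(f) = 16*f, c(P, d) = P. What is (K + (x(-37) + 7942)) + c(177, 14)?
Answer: 3930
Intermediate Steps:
K = -3597 (K = -3575 - 22 = -3597)
(K + (x(-37) + 7942)) + c(177, 14) = (-3597 + (16*(-37) + 7942)) + 177 = (-3597 + (-592 + 7942)) + 177 = (-3597 + 7350) + 177 = 3753 + 177 = 3930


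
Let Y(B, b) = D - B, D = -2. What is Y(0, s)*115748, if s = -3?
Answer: -231496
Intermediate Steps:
Y(B, b) = -2 - B
Y(0, s)*115748 = (-2 - 1*0)*115748 = (-2 + 0)*115748 = -2*115748 = -231496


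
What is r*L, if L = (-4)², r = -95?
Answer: -1520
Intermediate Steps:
L = 16
r*L = -95*16 = -1520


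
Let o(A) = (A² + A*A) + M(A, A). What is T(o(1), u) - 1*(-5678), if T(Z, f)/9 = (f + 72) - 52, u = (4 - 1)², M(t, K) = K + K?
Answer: 5939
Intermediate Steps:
M(t, K) = 2*K
u = 9 (u = 3² = 9)
o(A) = 2*A + 2*A² (o(A) = (A² + A*A) + 2*A = (A² + A²) + 2*A = 2*A² + 2*A = 2*A + 2*A²)
T(Z, f) = 180 + 9*f (T(Z, f) = 9*((f + 72) - 52) = 9*((72 + f) - 52) = 9*(20 + f) = 180 + 9*f)
T(o(1), u) - 1*(-5678) = (180 + 9*9) - 1*(-5678) = (180 + 81) + 5678 = 261 + 5678 = 5939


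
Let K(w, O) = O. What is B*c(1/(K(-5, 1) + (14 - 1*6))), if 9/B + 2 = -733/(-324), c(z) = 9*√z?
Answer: 8748/85 ≈ 102.92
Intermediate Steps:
B = 2916/85 (B = 9/(-2 - 733/(-324)) = 9/(-2 - 733*(-1/324)) = 9/(-2 + 733/324) = 9/(85/324) = 9*(324/85) = 2916/85 ≈ 34.306)
B*c(1/(K(-5, 1) + (14 - 1*6))) = 2916*(9*√(1/(1 + (14 - 1*6))))/85 = 2916*(9*√(1/(1 + (14 - 6))))/85 = 2916*(9*√(1/(1 + 8)))/85 = 2916*(9*√(1/9))/85 = 2916*(9*√(⅑))/85 = 2916*(9*(⅓))/85 = (2916/85)*3 = 8748/85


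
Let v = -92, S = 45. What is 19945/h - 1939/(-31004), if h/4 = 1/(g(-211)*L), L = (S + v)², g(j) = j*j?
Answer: 7601904481133397/15502 ≈ 4.9038e+11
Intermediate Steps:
g(j) = j²
L = 2209 (L = (45 - 92)² = (-47)² = 2209)
h = 4/98346889 (h = 4*(1/((-211)²*2209)) = 4*((1/2209)/44521) = 4*((1/44521)*(1/2209)) = 4*(1/98346889) = 4/98346889 ≈ 4.0672e-8)
19945/h - 1939/(-31004) = 19945/(4/98346889) - 1939/(-31004) = 19945*(98346889/4) - 1939*(-1/31004) = 1961528701105/4 + 1939/31004 = 7601904481133397/15502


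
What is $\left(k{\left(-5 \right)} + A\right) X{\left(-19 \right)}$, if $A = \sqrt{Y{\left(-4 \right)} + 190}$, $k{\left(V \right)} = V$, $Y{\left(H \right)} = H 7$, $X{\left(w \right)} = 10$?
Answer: $-50 + 90 \sqrt{2} \approx 77.279$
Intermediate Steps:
$Y{\left(H \right)} = 7 H$
$A = 9 \sqrt{2}$ ($A = \sqrt{7 \left(-4\right) + 190} = \sqrt{-28 + 190} = \sqrt{162} = 9 \sqrt{2} \approx 12.728$)
$\left(k{\left(-5 \right)} + A\right) X{\left(-19 \right)} = \left(-5 + 9 \sqrt{2}\right) 10 = -50 + 90 \sqrt{2}$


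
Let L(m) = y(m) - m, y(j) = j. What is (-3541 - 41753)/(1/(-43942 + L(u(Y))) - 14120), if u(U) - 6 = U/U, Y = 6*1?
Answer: 663436316/206820347 ≈ 3.2078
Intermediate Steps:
Y = 6
u(U) = 7 (u(U) = 6 + U/U = 6 + 1 = 7)
L(m) = 0 (L(m) = m - m = 0)
(-3541 - 41753)/(1/(-43942 + L(u(Y))) - 14120) = (-3541 - 41753)/(1/(-43942 + 0) - 14120) = -45294/(1/(-43942) - 14120) = -45294/(-1/43942 - 14120) = -45294/(-620461041/43942) = -45294*(-43942/620461041) = 663436316/206820347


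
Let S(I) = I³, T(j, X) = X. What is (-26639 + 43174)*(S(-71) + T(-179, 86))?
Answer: -5916636375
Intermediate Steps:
(-26639 + 43174)*(S(-71) + T(-179, 86)) = (-26639 + 43174)*((-71)³ + 86) = 16535*(-357911 + 86) = 16535*(-357825) = -5916636375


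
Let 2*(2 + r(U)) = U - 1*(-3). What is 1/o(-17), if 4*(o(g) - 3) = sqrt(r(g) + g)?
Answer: 24/85 - 2*I*sqrt(26)/85 ≈ 0.28235 - 0.11998*I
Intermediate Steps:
r(U) = -1/2 + U/2 (r(U) = -2 + (U - 1*(-3))/2 = -2 + (U + 3)/2 = -2 + (3 + U)/2 = -2 + (3/2 + U/2) = -1/2 + U/2)
o(g) = 3 + sqrt(-1/2 + 3*g/2)/4 (o(g) = 3 + sqrt((-1/2 + g/2) + g)/4 = 3 + sqrt(-1/2 + 3*g/2)/4)
1/o(-17) = 1/(3 + sqrt(-2 + 6*(-17))/8) = 1/(3 + sqrt(-2 - 102)/8) = 1/(3 + sqrt(-104)/8) = 1/(3 + (2*I*sqrt(26))/8) = 1/(3 + I*sqrt(26)/4)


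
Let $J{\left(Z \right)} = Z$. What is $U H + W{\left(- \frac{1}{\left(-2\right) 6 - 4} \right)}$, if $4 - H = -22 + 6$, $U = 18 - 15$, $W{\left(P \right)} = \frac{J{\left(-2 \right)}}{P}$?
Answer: $28$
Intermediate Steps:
$W{\left(P \right)} = - \frac{2}{P}$
$U = 3$ ($U = 18 - 15 = 3$)
$H = 20$ ($H = 4 - \left(-22 + 6\right) = 4 - -16 = 4 + 16 = 20$)
$U H + W{\left(- \frac{1}{\left(-2\right) 6 - 4} \right)} = 3 \cdot 20 - \frac{2}{\left(-1\right) \frac{1}{\left(-2\right) 6 - 4}} = 60 - \frac{2}{\left(-1\right) \frac{1}{-12 - 4}} = 60 - \frac{2}{\left(-1\right) \frac{1}{-16}} = 60 - \frac{2}{\left(-1\right) \left(- \frac{1}{16}\right)} = 60 - 2 \frac{1}{\frac{1}{16}} = 60 - 32 = 28$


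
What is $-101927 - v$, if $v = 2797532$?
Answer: $-2899459$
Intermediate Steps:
$-101927 - v = -101927 - 2797532 = -2899459$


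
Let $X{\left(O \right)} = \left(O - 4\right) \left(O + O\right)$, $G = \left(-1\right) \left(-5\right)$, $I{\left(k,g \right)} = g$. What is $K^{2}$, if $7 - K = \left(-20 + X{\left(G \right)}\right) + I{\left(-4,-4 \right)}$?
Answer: $441$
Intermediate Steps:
$G = 5$
$X{\left(O \right)} = 2 O \left(-4 + O\right)$ ($X{\left(O \right)} = \left(-4 + O\right) 2 O = 2 O \left(-4 + O\right)$)
$K = 21$ ($K = 7 - \left(\left(-20 + 2 \cdot 5 \left(-4 + 5\right)\right) - 4\right) = 7 - \left(\left(-20 + 2 \cdot 5 \cdot 1\right) - 4\right) = 7 - \left(\left(-20 + 10\right) - 4\right) = 7 - \left(-10 - 4\right) = 7 - -14 = 7 + 14 = 21$)
$K^{2} = 21^{2} = 441$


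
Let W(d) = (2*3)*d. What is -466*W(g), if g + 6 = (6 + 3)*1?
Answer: -8388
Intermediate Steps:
g = 3 (g = -6 + (6 + 3)*1 = -6 + 9*1 = -6 + 9 = 3)
W(d) = 6*d
-466*W(g) = -2796*3 = -466*18 = -8388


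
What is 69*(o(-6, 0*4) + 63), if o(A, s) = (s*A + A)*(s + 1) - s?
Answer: 3933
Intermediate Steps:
o(A, s) = -s + (1 + s)*(A + A*s) (o(A, s) = (A*s + A)*(1 + s) - s = (A + A*s)*(1 + s) - s = (1 + s)*(A + A*s) - s = -s + (1 + s)*(A + A*s))
69*(o(-6, 0*4) + 63) = 69*((-6 - 0*4 - 6*(0*4)² + 2*(-6)*(0*4)) + 63) = 69*((-6 - 1*0 - 6*0² + 2*(-6)*0) + 63) = 69*((-6 + 0 - 6*0 + 0) + 63) = 69*((-6 + 0 + 0 + 0) + 63) = 69*(-6 + 63) = 69*57 = 3933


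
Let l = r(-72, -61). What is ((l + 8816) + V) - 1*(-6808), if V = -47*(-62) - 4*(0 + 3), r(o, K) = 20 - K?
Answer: 18607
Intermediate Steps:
l = 81 (l = 20 - 1*(-61) = 20 + 61 = 81)
V = 2902 (V = 2914 - 4*3 = 2914 - 12 = 2902)
((l + 8816) + V) - 1*(-6808) = ((81 + 8816) + 2902) - 1*(-6808) = (8897 + 2902) + 6808 = 11799 + 6808 = 18607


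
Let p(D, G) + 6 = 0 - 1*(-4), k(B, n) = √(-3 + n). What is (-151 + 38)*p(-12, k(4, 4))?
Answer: 226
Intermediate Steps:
p(D, G) = -2 (p(D, G) = -6 + (0 - 1*(-4)) = -6 + (0 + 4) = -6 + 4 = -2)
(-151 + 38)*p(-12, k(4, 4)) = (-151 + 38)*(-2) = -113*(-2) = 226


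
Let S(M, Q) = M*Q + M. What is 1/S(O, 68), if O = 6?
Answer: 1/414 ≈ 0.0024155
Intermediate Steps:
S(M, Q) = M + M*Q
1/S(O, 68) = 1/(6*(1 + 68)) = 1/(6*69) = 1/414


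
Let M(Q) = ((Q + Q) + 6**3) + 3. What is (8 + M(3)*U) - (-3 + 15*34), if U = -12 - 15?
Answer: -6574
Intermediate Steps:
M(Q) = 219 + 2*Q (M(Q) = (2*Q + 216) + 3 = (216 + 2*Q) + 3 = 219 + 2*Q)
U = -27
(8 + M(3)*U) - (-3 + 15*34) = (8 + (219 + 2*3)*(-27)) - (-3 + 15*34) = (8 + (219 + 6)*(-27)) - (-3 + 510) = (8 + 225*(-27)) - 1*507 = (8 - 6075) - 507 = -6067 - 507 = -6574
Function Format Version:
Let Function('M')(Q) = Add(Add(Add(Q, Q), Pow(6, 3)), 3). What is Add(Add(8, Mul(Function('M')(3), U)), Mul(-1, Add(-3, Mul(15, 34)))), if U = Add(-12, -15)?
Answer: -6574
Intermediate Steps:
Function('M')(Q) = Add(219, Mul(2, Q)) (Function('M')(Q) = Add(Add(Mul(2, Q), 216), 3) = Add(Add(216, Mul(2, Q)), 3) = Add(219, Mul(2, Q)))
U = -27
Add(Add(8, Mul(Function('M')(3), U)), Mul(-1, Add(-3, Mul(15, 34)))) = Add(Add(8, Mul(Add(219, Mul(2, 3)), -27)), Mul(-1, Add(-3, Mul(15, 34)))) = Add(Add(8, Mul(Add(219, 6), -27)), Mul(-1, Add(-3, 510))) = Add(Add(8, Mul(225, -27)), Mul(-1, 507)) = Add(Add(8, -6075), -507) = Add(-6067, -507) = -6574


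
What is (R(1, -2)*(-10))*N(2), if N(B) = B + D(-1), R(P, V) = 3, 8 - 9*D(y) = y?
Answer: -90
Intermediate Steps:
D(y) = 8/9 - y/9
N(B) = 1 + B (N(B) = B + (8/9 - ⅑*(-1)) = B + (8/9 + ⅑) = B + 1 = 1 + B)
(R(1, -2)*(-10))*N(2) = (3*(-10))*(1 + 2) = -30*3 = -90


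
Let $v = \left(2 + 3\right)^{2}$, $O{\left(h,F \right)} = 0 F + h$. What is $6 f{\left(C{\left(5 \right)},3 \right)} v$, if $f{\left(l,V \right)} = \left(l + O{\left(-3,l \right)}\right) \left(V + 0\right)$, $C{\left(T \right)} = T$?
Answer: $900$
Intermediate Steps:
$O{\left(h,F \right)} = h$ ($O{\left(h,F \right)} = 0 + h = h$)
$f{\left(l,V \right)} = V \left(-3 + l\right)$ ($f{\left(l,V \right)} = \left(l - 3\right) \left(V + 0\right) = \left(-3 + l\right) V = V \left(-3 + l\right)$)
$v = 25$ ($v = 5^{2} = 25$)
$6 f{\left(C{\left(5 \right)},3 \right)} v = 6 \cdot 3 \left(-3 + 5\right) 25 = 6 \cdot 3 \cdot 2 \cdot 25 = 6 \cdot 6 \cdot 25 = 36 \cdot 25 = 900$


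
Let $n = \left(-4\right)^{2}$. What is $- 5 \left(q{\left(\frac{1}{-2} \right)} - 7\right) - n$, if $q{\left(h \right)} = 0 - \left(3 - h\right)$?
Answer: $\frac{73}{2} \approx 36.5$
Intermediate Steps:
$n = 16$
$q{\left(h \right)} = -3 + h$ ($q{\left(h \right)} = 0 + \left(-3 + h\right) = -3 + h$)
$- 5 \left(q{\left(\frac{1}{-2} \right)} - 7\right) - n = - 5 \left(\left(-3 + \frac{1}{-2}\right) - 7\right) - 16 = - 5 \left(\left(-3 - \frac{1}{2}\right) - 7\right) - 16 = - 5 \left(- \frac{7}{2} - 7\right) - 16 = \left(-5\right) \left(- \frac{21}{2}\right) - 16 = \frac{105}{2} - 16 = \frac{73}{2}$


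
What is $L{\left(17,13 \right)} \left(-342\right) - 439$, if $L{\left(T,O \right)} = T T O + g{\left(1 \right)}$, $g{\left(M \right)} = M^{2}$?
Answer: $-1285675$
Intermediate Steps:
$L{\left(T,O \right)} = 1 + O T^{2}$ ($L{\left(T,O \right)} = T T O + 1^{2} = T^{2} O + 1 = O T^{2} + 1 = 1 + O T^{2}$)
$L{\left(17,13 \right)} \left(-342\right) - 439 = \left(1 + 13 \cdot 17^{2}\right) \left(-342\right) - 439 = \left(1 + 13 \cdot 289\right) \left(-342\right) - 439 = \left(1 + 3757\right) \left(-342\right) - 439 = 3758 \left(-342\right) - 439 = -1285236 - 439 = -1285675$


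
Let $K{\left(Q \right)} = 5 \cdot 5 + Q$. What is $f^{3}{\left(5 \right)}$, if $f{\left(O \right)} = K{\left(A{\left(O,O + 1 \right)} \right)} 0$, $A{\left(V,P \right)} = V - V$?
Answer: $0$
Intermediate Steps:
$A{\left(V,P \right)} = 0$
$K{\left(Q \right)} = 25 + Q$
$f{\left(O \right)} = 0$ ($f{\left(O \right)} = \left(25 + 0\right) 0 = 25 \cdot 0 = 0$)
$f^{3}{\left(5 \right)} = 0^{3} = 0$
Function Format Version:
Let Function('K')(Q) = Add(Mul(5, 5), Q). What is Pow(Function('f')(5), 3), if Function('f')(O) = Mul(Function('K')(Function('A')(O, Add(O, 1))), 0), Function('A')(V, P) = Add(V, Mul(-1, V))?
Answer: 0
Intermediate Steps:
Function('A')(V, P) = 0
Function('K')(Q) = Add(25, Q)
Function('f')(O) = 0 (Function('f')(O) = Mul(Add(25, 0), 0) = Mul(25, 0) = 0)
Pow(Function('f')(5), 3) = Pow(0, 3) = 0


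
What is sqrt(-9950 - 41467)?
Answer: 3*I*sqrt(5713) ≈ 226.75*I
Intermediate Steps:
sqrt(-9950 - 41467) = sqrt(-51417) = 3*I*sqrt(5713)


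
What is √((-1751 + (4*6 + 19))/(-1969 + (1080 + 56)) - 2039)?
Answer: 3*I*√3205027/119 ≈ 45.133*I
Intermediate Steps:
√((-1751 + (4*6 + 19))/(-1969 + (1080 + 56)) - 2039) = √((-1751 + (24 + 19))/(-1969 + 1136) - 2039) = √((-1751 + 43)/(-833) - 2039) = √(-1708*(-1/833) - 2039) = √(244/119 - 2039) = √(-242397/119) = 3*I*√3205027/119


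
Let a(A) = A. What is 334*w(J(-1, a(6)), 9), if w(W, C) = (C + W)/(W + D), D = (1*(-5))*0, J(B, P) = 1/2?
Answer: 6346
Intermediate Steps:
J(B, P) = 1/2
D = 0 (D = -5*0 = 0)
w(W, C) = (C + W)/W (w(W, C) = (C + W)/(W + 0) = (C + W)/W)
334*w(J(-1, a(6)), 9) = 334*((9 + 1/2)/(1/2)) = 334*(2*(19/2)) = 334*19 = 6346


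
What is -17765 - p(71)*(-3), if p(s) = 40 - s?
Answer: -17858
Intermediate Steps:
-17765 - p(71)*(-3) = -17765 - (40 - 1*71)*(-3) = -17765 - (40 - 71)*(-3) = -17765 - (-31)*(-3) = -17765 - 1*93 = -17765 - 93 = -17858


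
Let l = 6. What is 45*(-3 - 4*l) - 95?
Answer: -1310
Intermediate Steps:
45*(-3 - 4*l) - 95 = 45*(-3 - 4*6) - 95 = 45*(-3 - 24) - 95 = 45*(-27) - 95 = -1215 - 95 = -1310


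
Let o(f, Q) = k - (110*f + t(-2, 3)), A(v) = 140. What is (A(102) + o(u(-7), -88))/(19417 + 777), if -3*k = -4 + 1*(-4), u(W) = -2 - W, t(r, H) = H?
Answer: -1231/60582 ≈ -0.020320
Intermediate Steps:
k = 8/3 (k = -(-4 + 1*(-4))/3 = -(-4 - 4)/3 = -⅓*(-8) = 8/3 ≈ 2.6667)
o(f, Q) = -⅓ - 110*f (o(f, Q) = 8/3 - (110*f + 3) = 8/3 - (3 + 110*f) = 8/3 + (-3 - 110*f) = -⅓ - 110*f)
(A(102) + o(u(-7), -88))/(19417 + 777) = (140 + (-⅓ - 110*(-2 - 1*(-7))))/(19417 + 777) = (140 + (-⅓ - 110*(-2 + 7)))/20194 = (140 + (-⅓ - 110*5))*(1/20194) = (140 + (-⅓ - 550))*(1/20194) = (140 - 1651/3)*(1/20194) = -1231/3*1/20194 = -1231/60582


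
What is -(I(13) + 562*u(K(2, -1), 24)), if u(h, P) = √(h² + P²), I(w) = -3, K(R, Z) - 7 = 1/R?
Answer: 3 - 843*√281 ≈ -14128.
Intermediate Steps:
K(R, Z) = 7 + 1/R
u(h, P) = √(P² + h²)
-(I(13) + 562*u(K(2, -1), 24)) = -(-3 + 562*√(24² + (7 + 1/2)²)) = -(-3 + 562*√(576 + (7 + ½)²)) = -(-3 + 562*√(576 + (15/2)²)) = -(-3 + 562*√(576 + 225/4)) = -(-3 + 562*√(2529/4)) = -(-3 + 562*(3*√281/2)) = -(-3 + 843*√281) = 3 - 843*√281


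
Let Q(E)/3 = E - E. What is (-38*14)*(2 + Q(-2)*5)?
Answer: -1064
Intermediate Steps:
Q(E) = 0 (Q(E) = 3*(E - E) = 3*0 = 0)
(-38*14)*(2 + Q(-2)*5) = (-38*14)*(2 + 0*5) = -532*(2 + 0) = -532*2 = -1064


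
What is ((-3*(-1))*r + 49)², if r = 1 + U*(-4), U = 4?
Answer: 16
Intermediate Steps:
r = -15 (r = 1 + 4*(-4) = 1 - 16 = -15)
((-3*(-1))*r + 49)² = (-3*(-1)*(-15) + 49)² = (3*(-15) + 49)² = (-45 + 49)² = 4² = 16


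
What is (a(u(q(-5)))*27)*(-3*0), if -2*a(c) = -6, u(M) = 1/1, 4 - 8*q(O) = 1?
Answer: 0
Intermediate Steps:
q(O) = 3/8 (q(O) = ½ - ⅛*1 = ½ - ⅛ = 3/8)
u(M) = 1
a(c) = 3 (a(c) = -½*(-6) = 3)
(a(u(q(-5)))*27)*(-3*0) = (3*27)*(-3*0) = 81*0 = 0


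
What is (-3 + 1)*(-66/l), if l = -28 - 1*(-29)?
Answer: 132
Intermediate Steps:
l = 1 (l = -28 + 29 = 1)
(-3 + 1)*(-66/l) = (-3 + 1)*(-66/1) = -(-132) = -2*(-66) = 132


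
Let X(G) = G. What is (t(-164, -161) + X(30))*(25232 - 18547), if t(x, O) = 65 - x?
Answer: 1731415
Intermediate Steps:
(t(-164, -161) + X(30))*(25232 - 18547) = ((65 - 1*(-164)) + 30)*(25232 - 18547) = ((65 + 164) + 30)*6685 = (229 + 30)*6685 = 259*6685 = 1731415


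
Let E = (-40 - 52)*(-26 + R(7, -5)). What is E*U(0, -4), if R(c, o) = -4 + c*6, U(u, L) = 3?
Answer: -3312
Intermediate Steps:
R(c, o) = -4 + 6*c
E = -1104 (E = (-40 - 52)*(-26 + (-4 + 6*7)) = -92*(-26 + (-4 + 42)) = -92*(-26 + 38) = -92*12 = -1104)
E*U(0, -4) = -1104*3 = -3312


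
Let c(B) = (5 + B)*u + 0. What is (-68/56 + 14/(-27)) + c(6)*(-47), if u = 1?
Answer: -196081/378 ≈ -518.73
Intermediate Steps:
c(B) = 5 + B (c(B) = (5 + B)*1 + 0 = (5 + B) + 0 = 5 + B)
(-68/56 + 14/(-27)) + c(6)*(-47) = (-68/56 + 14/(-27)) + (5 + 6)*(-47) = (-68*1/56 + 14*(-1/27)) + 11*(-47) = (-17/14 - 14/27) - 517 = -655/378 - 517 = -196081/378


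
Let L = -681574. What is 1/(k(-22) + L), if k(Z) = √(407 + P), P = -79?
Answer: -340787/232271558574 - √82/232271558574 ≈ -1.4672e-6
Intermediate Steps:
k(Z) = 2*√82 (k(Z) = √(407 - 79) = √328 = 2*√82)
1/(k(-22) + L) = 1/(2*√82 - 681574) = 1/(-681574 + 2*√82)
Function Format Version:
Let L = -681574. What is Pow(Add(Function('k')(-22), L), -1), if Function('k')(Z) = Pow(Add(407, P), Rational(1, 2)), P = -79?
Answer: Add(Rational(-340787, 232271558574), Mul(Rational(-1, 232271558574), Pow(82, Rational(1, 2)))) ≈ -1.4672e-6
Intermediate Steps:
Function('k')(Z) = Mul(2, Pow(82, Rational(1, 2))) (Function('k')(Z) = Pow(Add(407, -79), Rational(1, 2)) = Pow(328, Rational(1, 2)) = Mul(2, Pow(82, Rational(1, 2))))
Pow(Add(Function('k')(-22), L), -1) = Pow(Add(Mul(2, Pow(82, Rational(1, 2))), -681574), -1) = Pow(Add(-681574, Mul(2, Pow(82, Rational(1, 2)))), -1)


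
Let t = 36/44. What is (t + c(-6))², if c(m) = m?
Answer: 3249/121 ≈ 26.851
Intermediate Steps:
t = 9/11 (t = 36*(1/44) = 9/11 ≈ 0.81818)
(t + c(-6))² = (9/11 - 6)² = (-57/11)² = 3249/121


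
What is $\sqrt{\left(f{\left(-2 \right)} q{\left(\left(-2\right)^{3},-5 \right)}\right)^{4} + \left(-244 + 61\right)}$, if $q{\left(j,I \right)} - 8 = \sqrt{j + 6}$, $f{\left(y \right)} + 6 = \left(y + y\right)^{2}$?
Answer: $\sqrt{33319817 + 19840000 i \sqrt{2}} \approx 6200.0 + 2262.7 i$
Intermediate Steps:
$f{\left(y \right)} = -6 + 4 y^{2}$ ($f{\left(y \right)} = -6 + \left(y + y\right)^{2} = -6 + \left(2 y\right)^{2} = -6 + 4 y^{2}$)
$q{\left(j,I \right)} = 8 + \sqrt{6 + j}$ ($q{\left(j,I \right)} = 8 + \sqrt{j + 6} = 8 + \sqrt{6 + j}$)
$\sqrt{\left(f{\left(-2 \right)} q{\left(\left(-2\right)^{3},-5 \right)}\right)^{4} + \left(-244 + 61\right)} = \sqrt{\left(\left(-6 + 4 \left(-2\right)^{2}\right) \left(8 + \sqrt{6 + \left(-2\right)^{3}}\right)\right)^{4} + \left(-244 + 61\right)} = \sqrt{\left(\left(-6 + 4 \cdot 4\right) \left(8 + \sqrt{6 - 8}\right)\right)^{4} - 183} = \sqrt{\left(\left(-6 + 16\right) \left(8 + \sqrt{-2}\right)\right)^{4} - 183} = \sqrt{\left(10 \left(8 + i \sqrt{2}\right)\right)^{4} - 183} = \sqrt{\left(80 + 10 i \sqrt{2}\right)^{4} - 183} = \sqrt{-183 + \left(80 + 10 i \sqrt{2}\right)^{4}}$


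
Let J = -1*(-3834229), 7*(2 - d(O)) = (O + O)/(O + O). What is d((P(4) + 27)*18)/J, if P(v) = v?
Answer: 13/26839603 ≈ 4.8436e-7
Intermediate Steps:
d(O) = 13/7 (d(O) = 2 - (O + O)/(7*(O + O)) = 2 - 2*O/(7*(2*O)) = 2 - 2*O*1/(2*O)/7 = 2 - 1/7*1 = 2 - 1/7 = 13/7)
J = 3834229
d((P(4) + 27)*18)/J = (13/7)/3834229 = (13/7)*(1/3834229) = 13/26839603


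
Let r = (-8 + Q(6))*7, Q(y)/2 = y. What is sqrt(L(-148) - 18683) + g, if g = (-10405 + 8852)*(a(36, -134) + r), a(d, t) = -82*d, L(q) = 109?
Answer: 4540972 + I*sqrt(18574) ≈ 4.541e+6 + 136.29*I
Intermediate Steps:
Q(y) = 2*y
r = 28 (r = (-8 + 2*6)*7 = (-8 + 12)*7 = 4*7 = 28)
g = 4540972 (g = (-10405 + 8852)*(-82*36 + 28) = -1553*(-2952 + 28) = -1553*(-2924) = 4540972)
sqrt(L(-148) - 18683) + g = sqrt(109 - 18683) + 4540972 = sqrt(-18574) + 4540972 = I*sqrt(18574) + 4540972 = 4540972 + I*sqrt(18574)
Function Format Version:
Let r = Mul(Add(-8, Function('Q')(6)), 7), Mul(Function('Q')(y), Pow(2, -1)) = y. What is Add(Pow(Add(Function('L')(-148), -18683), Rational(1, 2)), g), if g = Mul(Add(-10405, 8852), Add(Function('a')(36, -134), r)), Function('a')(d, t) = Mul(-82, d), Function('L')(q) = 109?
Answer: Add(4540972, Mul(I, Pow(18574, Rational(1, 2)))) ≈ Add(4.5410e+6, Mul(136.29, I))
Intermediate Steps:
Function('Q')(y) = Mul(2, y)
r = 28 (r = Mul(Add(-8, Mul(2, 6)), 7) = Mul(Add(-8, 12), 7) = Mul(4, 7) = 28)
g = 4540972 (g = Mul(Add(-10405, 8852), Add(Mul(-82, 36), 28)) = Mul(-1553, Add(-2952, 28)) = Mul(-1553, -2924) = 4540972)
Add(Pow(Add(Function('L')(-148), -18683), Rational(1, 2)), g) = Add(Pow(Add(109, -18683), Rational(1, 2)), 4540972) = Add(Pow(-18574, Rational(1, 2)), 4540972) = Add(Mul(I, Pow(18574, Rational(1, 2))), 4540972) = Add(4540972, Mul(I, Pow(18574, Rational(1, 2))))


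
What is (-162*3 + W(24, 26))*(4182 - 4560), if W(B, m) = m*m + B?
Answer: -80892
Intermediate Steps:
W(B, m) = B + m² (W(B, m) = m² + B = B + m²)
(-162*3 + W(24, 26))*(4182 - 4560) = (-162*3 + (24 + 26²))*(4182 - 4560) = (-486 + (24 + 676))*(-378) = (-486 + 700)*(-378) = 214*(-378) = -80892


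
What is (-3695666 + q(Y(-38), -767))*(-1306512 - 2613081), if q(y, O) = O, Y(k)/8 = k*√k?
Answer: 14488512911769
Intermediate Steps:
Y(k) = 8*k^(3/2) (Y(k) = 8*(k*√k) = 8*k^(3/2))
(-3695666 + q(Y(-38), -767))*(-1306512 - 2613081) = (-3695666 - 767)*(-1306512 - 2613081) = -3696433*(-3919593) = 14488512911769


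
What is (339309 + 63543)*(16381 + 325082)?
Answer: 137559052476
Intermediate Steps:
(339309 + 63543)*(16381 + 325082) = 402852*341463 = 137559052476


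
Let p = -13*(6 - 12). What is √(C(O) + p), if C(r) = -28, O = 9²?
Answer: 5*√2 ≈ 7.0711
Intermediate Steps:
O = 81
p = 78 (p = -13*(-6) = 78)
√(C(O) + p) = √(-28 + 78) = √50 = 5*√2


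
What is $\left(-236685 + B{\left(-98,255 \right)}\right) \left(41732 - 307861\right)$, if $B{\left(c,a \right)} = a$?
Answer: $62920879470$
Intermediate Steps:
$\left(-236685 + B{\left(-98,255 \right)}\right) \left(41732 - 307861\right) = \left(-236685 + 255\right) \left(41732 - 307861\right) = - 236430 \left(41732 - 307861\right) = \left(-236430\right) \left(-266129\right) = 62920879470$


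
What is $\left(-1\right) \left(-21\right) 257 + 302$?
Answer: $5699$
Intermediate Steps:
$\left(-1\right) \left(-21\right) 257 + 302 = 21 \cdot 257 + 302 = 5397 + 302 = 5699$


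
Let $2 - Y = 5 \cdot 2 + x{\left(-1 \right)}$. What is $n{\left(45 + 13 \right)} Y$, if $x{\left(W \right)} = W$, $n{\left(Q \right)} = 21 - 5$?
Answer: $-112$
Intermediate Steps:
$n{\left(Q \right)} = 16$
$Y = -7$ ($Y = 2 - \left(5 \cdot 2 - 1\right) = 2 - \left(10 - 1\right) = 2 - 9 = -7$)
$n{\left(45 + 13 \right)} Y = 16 \left(-7\right) = -112$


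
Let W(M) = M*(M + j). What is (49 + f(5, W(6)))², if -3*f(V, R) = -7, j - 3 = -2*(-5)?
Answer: 23716/9 ≈ 2635.1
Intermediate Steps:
j = 13 (j = 3 - 2*(-5) = 3 + 10 = 13)
W(M) = M*(13 + M) (W(M) = M*(M + 13) = M*(13 + M))
f(V, R) = 7/3 (f(V, R) = -⅓*(-7) = 7/3)
(49 + f(5, W(6)))² = (49 + 7/3)² = (154/3)² = 23716/9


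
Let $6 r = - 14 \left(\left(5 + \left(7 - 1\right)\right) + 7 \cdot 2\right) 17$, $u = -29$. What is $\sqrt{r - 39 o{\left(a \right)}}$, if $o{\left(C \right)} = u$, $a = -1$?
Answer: $\frac{\sqrt{1254}}{3} \approx 11.804$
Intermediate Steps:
$o{\left(C \right)} = -29$
$r = - \frac{2975}{3}$ ($r = \frac{- 14 \left(\left(5 + \left(7 - 1\right)\right) + 7 \cdot 2\right) 17}{6} = \frac{- 14 \left(\left(5 + \left(7 - 1\right)\right) + 14\right) 17}{6} = \frac{- 14 \left(\left(5 + 6\right) + 14\right) 17}{6} = \frac{- 14 \left(11 + 14\right) 17}{6} = \frac{\left(-14\right) 25 \cdot 17}{6} = \frac{\left(-350\right) 17}{6} = \frac{1}{6} \left(-5950\right) = - \frac{2975}{3} \approx -991.67$)
$\sqrt{r - 39 o{\left(a \right)}} = \sqrt{- \frac{2975}{3} - -1131} = \sqrt{- \frac{2975}{3} + 1131} = \sqrt{\frac{418}{3}} = \frac{\sqrt{1254}}{3}$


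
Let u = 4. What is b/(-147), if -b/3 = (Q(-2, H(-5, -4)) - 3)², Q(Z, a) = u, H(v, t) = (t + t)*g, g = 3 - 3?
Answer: 1/49 ≈ 0.020408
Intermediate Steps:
g = 0
H(v, t) = 0 (H(v, t) = (t + t)*0 = (2*t)*0 = 0)
Q(Z, a) = 4
b = -3 (b = -3*(4 - 3)² = -3*1² = -3*1 = -3)
b/(-147) = -3/(-147) = -3*(-1/147) = 1/49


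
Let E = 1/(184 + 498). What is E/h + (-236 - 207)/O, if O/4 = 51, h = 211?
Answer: -31874191/14678004 ≈ -2.1716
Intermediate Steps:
O = 204 (O = 4*51 = 204)
E = 1/682 ≈ 0.0014663
E/h + (-236 - 207)/O = (1/682)/211 + (-236 - 207)/204 = (1/682)*(1/211) - 443*1/204 = 1/143902 - 443/204 = -31874191/14678004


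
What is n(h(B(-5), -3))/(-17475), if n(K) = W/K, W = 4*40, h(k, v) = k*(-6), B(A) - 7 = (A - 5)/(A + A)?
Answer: 2/10485 ≈ 0.00019075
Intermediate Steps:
B(A) = 7 + (-5 + A)/(2*A) (B(A) = 7 + (A - 5)/(A + A) = 7 + (-5 + A)/((2*A)) = 7 + (-5 + A)*(1/(2*A)) = 7 + (-5 + A)/(2*A))
h(k, v) = -6*k
W = 160
n(K) = 160/K
n(h(B(-5), -3))/(-17475) = (160/((-15*(-1 + 3*(-5))/(-5))))/(-17475) = (160/((-15*(-1)*(-1 - 15)/5)))*(-1/17475) = (160/((-15*(-1)*(-16)/5)))*(-1/17475) = (160/((-6*8)))*(-1/17475) = (160/(-48))*(-1/17475) = (160*(-1/48))*(-1/17475) = -10/3*(-1/17475) = 2/10485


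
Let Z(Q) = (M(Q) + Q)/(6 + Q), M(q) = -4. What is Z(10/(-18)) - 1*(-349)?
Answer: 17060/49 ≈ 348.16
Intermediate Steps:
Z(Q) = (-4 + Q)/(6 + Q)
Z(10/(-18)) - 1*(-349) = (-4 + 10/(-18))/(6 + 10/(-18)) - 1*(-349) = (-4 + 10*(-1/18))/(6 + 10*(-1/18)) + 349 = (-4 - 5/9)/(6 - 5/9) + 349 = -41/9/(49/9) + 349 = (9/49)*(-41/9) + 349 = -41/49 + 349 = 17060/49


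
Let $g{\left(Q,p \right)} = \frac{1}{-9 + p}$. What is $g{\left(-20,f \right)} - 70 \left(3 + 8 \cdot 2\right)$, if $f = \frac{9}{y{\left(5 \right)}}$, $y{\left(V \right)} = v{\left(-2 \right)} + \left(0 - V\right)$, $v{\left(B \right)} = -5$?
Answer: $- \frac{131680}{99} \approx -1330.1$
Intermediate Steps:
$y{\left(V \right)} = -5 - V$ ($y{\left(V \right)} = -5 + \left(0 - V\right) = -5 - V$)
$f = - \frac{9}{10}$ ($f = \frac{9}{-5 - 5} = \frac{9}{-10} = 9 \left(- \frac{1}{10}\right) = - \frac{9}{10} \approx -0.9$)
$g{\left(-20,f \right)} - 70 \left(3 + 8 \cdot 2\right) = \frac{1}{-9 - \frac{9}{10}} - 70 \left(3 + 8 \cdot 2\right) = \frac{1}{- \frac{99}{10}} - 70 \left(3 + 16\right) = - \frac{10}{99} - 1330 = - \frac{131680}{99}$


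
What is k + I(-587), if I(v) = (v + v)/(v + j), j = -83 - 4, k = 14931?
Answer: 5032334/337 ≈ 14933.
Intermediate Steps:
j = -87
I(v) = 2*v/(-87 + v) (I(v) = (v + v)/(v - 87) = (2*v)/(-87 + v) = 2*v/(-87 + v))
k + I(-587) = 14931 + 2*(-587)/(-87 - 587) = 14931 + 2*(-587)/(-674) = 14931 + 2*(-587)*(-1/674) = 14931 + 587/337 = 5032334/337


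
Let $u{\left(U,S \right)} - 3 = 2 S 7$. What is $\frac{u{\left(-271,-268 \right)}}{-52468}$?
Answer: $\frac{3749}{52468} \approx 0.071453$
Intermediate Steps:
$u{\left(U,S \right)} = 3 + 14 S$ ($u{\left(U,S \right)} = 3 + 2 S 7 = 3 + 14 S$)
$\frac{u{\left(-271,-268 \right)}}{-52468} = \frac{3 + 14 \left(-268\right)}{-52468} = \left(3 - 3752\right) \left(- \frac{1}{52468}\right) = \left(-3749\right) \left(- \frac{1}{52468}\right) = \frac{3749}{52468}$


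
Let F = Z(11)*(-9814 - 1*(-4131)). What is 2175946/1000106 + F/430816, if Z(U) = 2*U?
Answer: 203098274795/107715416624 ≈ 1.8855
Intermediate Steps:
F = -125026 (F = (2*11)*(-9814 - 1*(-4131)) = 22*(-9814 + 4131) = 22*(-5683) = -125026)
2175946/1000106 + F/430816 = 2175946/1000106 - 125026/430816 = 2175946*(1/1000106) - 125026*1/430816 = 1087973/500053 - 62513/215408 = 203098274795/107715416624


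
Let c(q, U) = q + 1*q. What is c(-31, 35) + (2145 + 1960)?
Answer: 4043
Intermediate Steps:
c(q, U) = 2*q (c(q, U) = q + q = 2*q)
c(-31, 35) + (2145 + 1960) = 2*(-31) + (2145 + 1960) = -62 + 4105 = 4043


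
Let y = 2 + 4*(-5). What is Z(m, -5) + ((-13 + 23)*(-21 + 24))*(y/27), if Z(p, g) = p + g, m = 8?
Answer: -17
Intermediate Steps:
y = -18 (y = 2 - 20 = -18)
Z(p, g) = g + p
Z(m, -5) + ((-13 + 23)*(-21 + 24))*(y/27) = (-5 + 8) + ((-13 + 23)*(-21 + 24))*(-18/27) = 3 + (10*3)*(-18*1/27) = 3 + 30*(-⅔) = 3 - 20 = -17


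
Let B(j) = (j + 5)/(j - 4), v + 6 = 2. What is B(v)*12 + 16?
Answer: 29/2 ≈ 14.500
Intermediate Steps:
v = -4 (v = -6 + 2 = -4)
B(j) = (5 + j)/(-4 + j)
B(v)*12 + 16 = ((5 - 4)/(-4 - 4))*12 + 16 = (1/(-8))*12 + 16 = -1/8*1*12 + 16 = -1/8*12 + 16 = -3/2 + 16 = 29/2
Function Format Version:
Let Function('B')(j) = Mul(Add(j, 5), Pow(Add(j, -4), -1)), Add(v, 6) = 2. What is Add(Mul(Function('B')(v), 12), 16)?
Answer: Rational(29, 2) ≈ 14.500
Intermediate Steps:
v = -4 (v = Add(-6, 2) = -4)
Function('B')(j) = Mul(Pow(Add(-4, j), -1), Add(5, j)) (Function('B')(j) = Mul(Add(5, j), Pow(Add(-4, j), -1)) = Mul(Pow(Add(-4, j), -1), Add(5, j)))
Add(Mul(Function('B')(v), 12), 16) = Add(Mul(Mul(Pow(Add(-4, -4), -1), Add(5, -4)), 12), 16) = Add(Mul(Mul(Pow(-8, -1), 1), 12), 16) = Add(Mul(Mul(Rational(-1, 8), 1), 12), 16) = Add(Mul(Rational(-1, 8), 12), 16) = Add(Rational(-3, 2), 16) = Rational(29, 2)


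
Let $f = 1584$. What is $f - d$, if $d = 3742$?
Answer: $-2158$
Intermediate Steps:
$f - d = 1584 - 3742 = -2158$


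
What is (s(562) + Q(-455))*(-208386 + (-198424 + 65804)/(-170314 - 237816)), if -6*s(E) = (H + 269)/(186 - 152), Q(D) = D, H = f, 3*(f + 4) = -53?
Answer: 593642402431078/6244389 ≈ 9.5068e+7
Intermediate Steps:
f = -65/3 (f = -4 + (⅓)*(-53) = -4 - 53/3 = -65/3 ≈ -21.667)
H = -65/3 ≈ -21.667
s(E) = -371/306 (s(E) = -(-65/3 + 269)/(6*(186 - 152)) = -371/(9*34) = -⅙*371/51 = -371/306)
(s(562) + Q(-455))*(-208386 + (-198424 + 65804)/(-170314 - 237816)) = (-371/306 - 455)*(-208386 + (-198424 + 65804)/(-170314 - 237816)) = -139601*(-208386 - 132620/(-408130))/306 = -139601*(-208386 - 132620*(-1/408130))/306 = -139601*(-208386 + 13262/40813)/306 = -139601/306*(-8504844556/40813) = 593642402431078/6244389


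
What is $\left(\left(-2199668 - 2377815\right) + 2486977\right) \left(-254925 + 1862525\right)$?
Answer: $-3360697445600$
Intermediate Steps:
$\left(\left(-2199668 - 2377815\right) + 2486977\right) \left(-254925 + 1862525\right) = \left(-4577483 + 2486977\right) 1607600 = \left(-2090506\right) 1607600 = -3360697445600$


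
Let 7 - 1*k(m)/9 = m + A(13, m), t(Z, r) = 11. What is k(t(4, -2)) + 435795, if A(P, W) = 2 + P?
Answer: 435624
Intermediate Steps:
k(m) = -72 - 9*m (k(m) = 63 - 9*(m + (2 + 13)) = 63 - 9*(m + 15) = 63 - 9*(15 + m) = 63 + (-135 - 9*m) = -72 - 9*m)
k(t(4, -2)) + 435795 = (-72 - 9*11) + 435795 = (-72 - 99) + 435795 = -171 + 435795 = 435624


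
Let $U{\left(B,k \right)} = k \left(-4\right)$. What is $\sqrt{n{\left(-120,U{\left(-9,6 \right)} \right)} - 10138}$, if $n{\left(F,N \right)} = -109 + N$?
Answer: $i \sqrt{10271} \approx 101.35 i$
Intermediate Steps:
$U{\left(B,k \right)} = - 4 k$
$\sqrt{n{\left(-120,U{\left(-9,6 \right)} \right)} - 10138} = \sqrt{\left(-109 - 24\right) - 10138} = \sqrt{-133 - 10138} = \sqrt{-10271} = i \sqrt{10271}$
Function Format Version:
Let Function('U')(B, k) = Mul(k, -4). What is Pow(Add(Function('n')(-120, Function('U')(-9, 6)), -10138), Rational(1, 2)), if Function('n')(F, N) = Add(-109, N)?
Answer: Mul(I, Pow(10271, Rational(1, 2))) ≈ Mul(101.35, I)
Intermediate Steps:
Function('U')(B, k) = Mul(-4, k)
Pow(Add(Function('n')(-120, Function('U')(-9, 6)), -10138), Rational(1, 2)) = Pow(Add(Add(-109, Mul(-4, 6)), -10138), Rational(1, 2)) = Pow(Add(Add(-109, -24), -10138), Rational(1, 2)) = Pow(Add(-133, -10138), Rational(1, 2)) = Pow(-10271, Rational(1, 2)) = Mul(I, Pow(10271, Rational(1, 2)))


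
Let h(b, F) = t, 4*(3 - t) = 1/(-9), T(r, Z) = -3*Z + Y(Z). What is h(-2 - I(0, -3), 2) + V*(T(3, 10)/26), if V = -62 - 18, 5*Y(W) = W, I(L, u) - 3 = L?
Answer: 41737/468 ≈ 89.182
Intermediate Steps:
I(L, u) = 3 + L
Y(W) = W/5
T(r, Z) = -14*Z/5 (T(r, Z) = -3*Z + Z/5 = -14*Z/5)
V = -80
t = 109/36 (t = 3 - 1/4/(-9) = 3 - 1/4*(-1/9) = 3 + 1/36 = 109/36 ≈ 3.0278)
h(b, F) = 109/36
h(-2 - I(0, -3), 2) + V*(T(3, 10)/26) = 109/36 - 80*(-14/5*10)/26 = 109/36 - (-2240)/26 = 109/36 - 80*(-14/13) = 109/36 + 1120/13 = 41737/468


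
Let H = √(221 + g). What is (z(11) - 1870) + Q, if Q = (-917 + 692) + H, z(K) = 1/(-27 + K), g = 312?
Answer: -33521/16 + √533 ≈ -2072.0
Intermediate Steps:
H = √533 (H = √(221 + 312) = √533 ≈ 23.087)
Q = -225 + √533 (Q = (-917 + 692) + √533 = -225 + √533 ≈ -201.91)
(z(11) - 1870) + Q = (1/(-27 + 11) - 1870) + (-225 + √533) = (1/(-16) - 1870) + (-225 + √533) = (-1/16 - 1870) + (-225 + √533) = -29921/16 + (-225 + √533) = -33521/16 + √533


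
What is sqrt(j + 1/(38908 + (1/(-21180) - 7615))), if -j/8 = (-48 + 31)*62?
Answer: 2*sqrt(926012648221754551073)/662785739 ≈ 91.826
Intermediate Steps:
j = 8432 (j = -8*(-48 + 31)*62 = -(-136)*62 = -8*(-1054) = 8432)
sqrt(j + 1/(38908 + (1/(-21180) - 7615))) = sqrt(8432 + 1/(38908 + (1/(-21180) - 7615))) = sqrt(8432 + 1/(38908 + (-1/21180 - 7615))) = sqrt(8432 + 1/(38908 - 161285701/21180)) = sqrt(8432 + 1/(662785739/21180)) = sqrt(8432 + 21180/662785739) = sqrt(5588609372428/662785739) = 2*sqrt(926012648221754551073)/662785739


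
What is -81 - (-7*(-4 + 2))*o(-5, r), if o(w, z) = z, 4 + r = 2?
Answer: -53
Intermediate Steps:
r = -2 (r = -4 + 2 = -2)
-81 - (-7*(-4 + 2))*o(-5, r) = -81 - (-7*(-4 + 2))*(-2) = -81 - (-7*(-2))*(-2) = -81 - 14*(-2) = -81 - 1*(-28) = -81 + 28 = -53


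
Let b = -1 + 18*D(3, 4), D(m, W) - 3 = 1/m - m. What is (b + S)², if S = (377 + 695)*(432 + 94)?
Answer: 317957271129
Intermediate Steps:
D(m, W) = 3 + 1/m - m (D(m, W) = 3 + (1/m - m) = 3 + 1/m - m)
S = 563872 (S = 1072*526 = 563872)
b = 5 (b = -1 + 18*(3 + 1/3 - 1*3) = -1 + 18*(3 + ⅓ - 3) = -1 + 18*(⅓) = -1 + 6 = 5)
(b + S)² = (5 + 563872)² = 563877² = 317957271129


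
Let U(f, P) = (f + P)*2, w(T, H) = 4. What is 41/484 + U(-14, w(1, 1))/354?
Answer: 2417/85668 ≈ 0.028214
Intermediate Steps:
U(f, P) = 2*P + 2*f (U(f, P) = (P + f)*2 = 2*P + 2*f)
41/484 + U(-14, w(1, 1))/354 = 41/484 + (2*4 + 2*(-14))/354 = 41*(1/484) + (8 - 28)*(1/354) = 41/484 - 20*1/354 = 41/484 - 10/177 = 2417/85668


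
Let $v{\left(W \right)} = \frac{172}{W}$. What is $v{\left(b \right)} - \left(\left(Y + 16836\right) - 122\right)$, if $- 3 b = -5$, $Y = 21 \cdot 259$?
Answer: $- \frac{110249}{5} \approx -22050.0$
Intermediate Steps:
$Y = 5439$
$b = \frac{5}{3}$ ($b = \left(- \frac{1}{3}\right) \left(-5\right) = \frac{5}{3} \approx 1.6667$)
$v{\left(b \right)} - \left(\left(Y + 16836\right) - 122\right) = \frac{172}{\frac{5}{3}} - \left(\left(5439 + 16836\right) - 122\right) = 172 \cdot \frac{3}{5} - \left(22275 - 122\right) = \frac{516}{5} - 22153 = - \frac{110249}{5}$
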